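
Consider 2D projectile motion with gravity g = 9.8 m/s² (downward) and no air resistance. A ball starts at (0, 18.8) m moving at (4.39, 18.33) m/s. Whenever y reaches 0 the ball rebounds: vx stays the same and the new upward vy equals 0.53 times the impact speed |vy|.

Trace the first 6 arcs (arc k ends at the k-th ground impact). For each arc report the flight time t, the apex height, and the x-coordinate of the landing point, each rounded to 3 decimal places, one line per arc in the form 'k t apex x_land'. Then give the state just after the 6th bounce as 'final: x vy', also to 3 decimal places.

1 4.579 35.942 20.101
2 2.871 10.096 32.704
3 1.522 2.836 39.383
4 0.806 0.797 42.924
5 0.427 0.224 44.800
6 0.227 0.063 45.794
final: 45.794 0.588

Arc 1: start y=18.800, vy=18.330 → t=4.579, apex=35.942, x_land=20.101, impact vy=-26.542
  bounce: vy ← 0.53·26.542 = 14.067
Arc 2: start y=0.000, vy=14.067 → t=2.871, apex=10.096, x_land=32.704, impact vy=-14.067
  bounce: vy ← 0.53·14.067 = 7.456
Arc 3: start y=0.000, vy=7.456 → t=1.522, apex=2.836, x_land=39.383, impact vy=-7.456
  bounce: vy ← 0.53·7.456 = 3.951
Arc 4: start y=0.000, vy=3.951 → t=0.806, apex=0.797, x_land=42.924, impact vy=-3.951
  bounce: vy ← 0.53·3.951 = 2.094
Arc 5: start y=0.000, vy=2.094 → t=0.427, apex=0.224, x_land=44.800, impact vy=-2.094
  bounce: vy ← 0.53·2.094 = 1.110
Arc 6: start y=0.000, vy=1.110 → t=0.227, apex=0.063, x_land=45.794, impact vy=-1.110
  bounce: vy ← 0.53·1.110 = 0.588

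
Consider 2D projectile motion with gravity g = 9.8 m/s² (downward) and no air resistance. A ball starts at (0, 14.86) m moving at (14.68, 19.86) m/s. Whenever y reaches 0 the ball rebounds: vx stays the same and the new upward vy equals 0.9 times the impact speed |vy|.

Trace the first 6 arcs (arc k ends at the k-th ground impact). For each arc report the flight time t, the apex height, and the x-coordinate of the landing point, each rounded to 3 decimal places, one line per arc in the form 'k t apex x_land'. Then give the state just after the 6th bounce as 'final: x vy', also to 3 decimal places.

1 4.699 34.983 68.974
2 4.810 28.337 139.579
3 4.329 22.953 203.123
4 3.896 18.592 260.312
5 3.506 15.059 311.783
6 3.156 12.198 358.106
final: 358.106 13.916

Arc 1: start y=14.860, vy=19.860 → t=4.699, apex=34.983, x_land=68.974, impact vy=-26.185
  bounce: vy ← 0.9·26.185 = 23.567
Arc 2: start y=0.000, vy=23.567 → t=4.810, apex=28.337, x_land=139.579, impact vy=-23.567
  bounce: vy ← 0.9·23.567 = 21.210
Arc 3: start y=0.000, vy=21.210 → t=4.329, apex=22.953, x_land=203.123, impact vy=-21.210
  bounce: vy ← 0.9·21.210 = 19.089
Arc 4: start y=0.000, vy=19.089 → t=3.896, apex=18.592, x_land=260.312, impact vy=-19.089
  bounce: vy ← 0.9·19.089 = 17.180
Arc 5: start y=0.000, vy=17.180 → t=3.506, apex=15.059, x_land=311.783, impact vy=-17.180
  bounce: vy ← 0.9·17.180 = 15.462
Arc 6: start y=0.000, vy=15.462 → t=3.156, apex=12.198, x_land=358.106, impact vy=-15.462
  bounce: vy ← 0.9·15.462 = 13.916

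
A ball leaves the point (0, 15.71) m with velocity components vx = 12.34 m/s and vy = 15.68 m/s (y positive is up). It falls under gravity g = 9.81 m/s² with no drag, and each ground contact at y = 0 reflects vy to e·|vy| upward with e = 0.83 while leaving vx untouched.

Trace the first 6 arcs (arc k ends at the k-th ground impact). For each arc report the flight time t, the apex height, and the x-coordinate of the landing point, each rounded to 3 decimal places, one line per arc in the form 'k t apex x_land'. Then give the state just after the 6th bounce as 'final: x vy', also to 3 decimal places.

1 3.998 28.241 49.334
2 3.983 19.455 98.486
3 3.306 13.403 139.283
4 2.744 9.233 173.144
5 2.278 6.361 201.249
6 1.890 4.382 224.576
final: 224.576 7.696

Arc 1: start y=15.710, vy=15.680 → t=3.998, apex=28.241, x_land=49.334, impact vy=-23.539
  bounce: vy ← 0.83·23.539 = 19.538
Arc 2: start y=0.000, vy=19.538 → t=3.983, apex=19.455, x_land=98.486, impact vy=-19.538
  bounce: vy ← 0.83·19.538 = 16.216
Arc 3: start y=0.000, vy=16.216 → t=3.306, apex=13.403, x_land=139.283, impact vy=-16.216
  bounce: vy ← 0.83·16.216 = 13.459
Arc 4: start y=0.000, vy=13.459 → t=2.744, apex=9.233, x_land=173.144, impact vy=-13.459
  bounce: vy ← 0.83·13.459 = 11.171
Arc 5: start y=0.000, vy=11.171 → t=2.278, apex=6.361, x_land=201.249, impact vy=-11.171
  bounce: vy ← 0.83·11.171 = 9.272
Arc 6: start y=0.000, vy=9.272 → t=1.890, apex=4.382, x_land=224.576, impact vy=-9.272
  bounce: vy ← 0.83·9.272 = 7.696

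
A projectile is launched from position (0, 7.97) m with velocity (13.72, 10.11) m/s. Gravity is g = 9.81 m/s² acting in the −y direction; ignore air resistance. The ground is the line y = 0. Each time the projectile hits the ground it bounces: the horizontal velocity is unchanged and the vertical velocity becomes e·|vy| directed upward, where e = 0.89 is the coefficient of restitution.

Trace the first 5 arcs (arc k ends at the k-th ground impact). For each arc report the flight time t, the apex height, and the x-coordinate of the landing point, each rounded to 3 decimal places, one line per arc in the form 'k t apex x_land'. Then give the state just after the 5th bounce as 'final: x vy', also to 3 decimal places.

Arc 1: start y=7.970, vy=10.110 → t=2.670, apex=13.180, x_land=36.629, impact vy=-16.081
  bounce: vy ← 0.89·16.081 = 14.312
Arc 2: start y=0.000, vy=14.312 → t=2.918, apex=10.440, x_land=76.661, impact vy=-14.312
  bounce: vy ← 0.89·14.312 = 12.737
Arc 3: start y=0.000, vy=12.737 → t=2.597, apex=8.269, x_land=112.290, impact vy=-12.737
  bounce: vy ← 0.89·12.737 = 11.336
Arc 4: start y=0.000, vy=11.336 → t=2.311, apex=6.550, x_land=143.999, impact vy=-11.336
  bounce: vy ← 0.89·11.336 = 10.089
Arc 5: start y=0.000, vy=10.089 → t=2.057, apex=5.188, x_land=172.220, impact vy=-10.089
  bounce: vy ← 0.89·10.089 = 8.979

1 2.670 13.180 36.629
2 2.918 10.440 76.661
3 2.597 8.269 112.290
4 2.311 6.550 143.999
5 2.057 5.188 172.220
final: 172.220 8.979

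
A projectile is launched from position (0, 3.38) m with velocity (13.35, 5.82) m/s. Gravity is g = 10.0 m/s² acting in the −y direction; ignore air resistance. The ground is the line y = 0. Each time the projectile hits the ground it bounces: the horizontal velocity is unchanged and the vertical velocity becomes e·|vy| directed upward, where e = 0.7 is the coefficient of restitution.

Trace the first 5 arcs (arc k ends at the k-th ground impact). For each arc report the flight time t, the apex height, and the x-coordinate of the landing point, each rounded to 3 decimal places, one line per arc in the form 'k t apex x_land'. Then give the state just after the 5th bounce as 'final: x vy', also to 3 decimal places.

1 1.589 5.074 21.218
2 1.410 2.486 40.045
3 0.987 1.218 53.224
4 0.691 0.597 62.449
5 0.484 0.292 68.907
final: 68.907 1.693

Arc 1: start y=3.380, vy=5.820 → t=1.589, apex=5.074, x_land=21.218, impact vy=-10.073
  bounce: vy ← 0.7·10.073 = 7.051
Arc 2: start y=0.000, vy=7.051 → t=1.410, apex=2.486, x_land=40.045, impact vy=-7.051
  bounce: vy ← 0.7·7.051 = 4.936
Arc 3: start y=0.000, vy=4.936 → t=0.987, apex=1.218, x_land=53.224, impact vy=-4.936
  bounce: vy ← 0.7·4.936 = 3.455
Arc 4: start y=0.000, vy=3.455 → t=0.691, apex=0.597, x_land=62.449, impact vy=-3.455
  bounce: vy ← 0.7·3.455 = 2.419
Arc 5: start y=0.000, vy=2.419 → t=0.484, apex=0.292, x_land=68.907, impact vy=-2.419
  bounce: vy ← 0.7·2.419 = 1.693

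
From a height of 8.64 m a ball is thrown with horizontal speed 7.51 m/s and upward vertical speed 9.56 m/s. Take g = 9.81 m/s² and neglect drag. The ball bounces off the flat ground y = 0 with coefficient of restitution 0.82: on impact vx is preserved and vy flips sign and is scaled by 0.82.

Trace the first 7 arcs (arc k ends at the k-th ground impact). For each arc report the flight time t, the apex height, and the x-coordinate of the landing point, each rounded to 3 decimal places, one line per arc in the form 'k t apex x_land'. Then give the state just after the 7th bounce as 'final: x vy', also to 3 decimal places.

Arc 1: start y=8.640, vy=9.560 → t=2.621, apex=13.298, x_land=19.684, impact vy=-16.153
  bounce: vy ← 0.82·16.153 = 13.245
Arc 2: start y=0.000, vy=13.245 → t=2.700, apex=8.942, x_land=39.964, impact vy=-13.245
  bounce: vy ← 0.82·13.245 = 10.861
Arc 3: start y=0.000, vy=10.861 → t=2.214, apex=6.012, x_land=56.593, impact vy=-10.861
  bounce: vy ← 0.82·10.861 = 8.906
Arc 4: start y=0.000, vy=8.906 → t=1.816, apex=4.043, x_land=70.229, impact vy=-8.906
  bounce: vy ← 0.82·8.906 = 7.303
Arc 5: start y=0.000, vy=7.303 → t=1.489, apex=2.718, x_land=81.411, impact vy=-7.303
  bounce: vy ← 0.82·7.303 = 5.988
Arc 6: start y=0.000, vy=5.988 → t=1.221, apex=1.828, x_land=90.580, impact vy=-5.988
  bounce: vy ← 0.82·5.988 = 4.911
Arc 7: start y=0.000, vy=4.911 → t=1.001, apex=1.229, x_land=98.098, impact vy=-4.911
  bounce: vy ← 0.82·4.911 = 4.027

1 2.621 13.298 19.684
2 2.700 8.942 39.964
3 2.214 6.012 56.593
4 1.816 4.043 70.229
5 1.489 2.718 81.411
6 1.221 1.828 90.580
7 1.001 1.229 98.098
final: 98.098 4.027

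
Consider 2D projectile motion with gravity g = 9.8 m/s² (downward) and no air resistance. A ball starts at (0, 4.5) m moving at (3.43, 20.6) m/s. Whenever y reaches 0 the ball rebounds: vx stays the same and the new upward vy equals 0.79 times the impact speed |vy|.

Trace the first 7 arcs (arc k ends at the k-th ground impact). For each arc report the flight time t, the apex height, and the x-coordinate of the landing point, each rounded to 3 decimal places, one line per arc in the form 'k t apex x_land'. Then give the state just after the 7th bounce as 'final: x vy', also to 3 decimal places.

1 4.412 26.151 15.134
2 3.650 16.321 27.654
3 2.884 10.186 37.544
4 2.278 6.357 45.358
5 1.800 3.967 51.531
6 1.422 2.476 56.407
7 1.123 1.545 60.260
final: 60.260 4.348

Arc 1: start y=4.500, vy=20.600 → t=4.412, apex=26.151, x_land=15.134, impact vy=-22.640
  bounce: vy ← 0.79·22.640 = 17.885
Arc 2: start y=0.000, vy=17.885 → t=3.650, apex=16.321, x_land=27.654, impact vy=-17.885
  bounce: vy ← 0.79·17.885 = 14.129
Arc 3: start y=0.000, vy=14.129 → t=2.884, apex=10.186, x_land=37.544, impact vy=-14.129
  bounce: vy ← 0.79·14.129 = 11.162
Arc 4: start y=0.000, vy=11.162 → t=2.278, apex=6.357, x_land=45.358, impact vy=-11.162
  bounce: vy ← 0.79·11.162 = 8.818
Arc 5: start y=0.000, vy=8.818 → t=1.800, apex=3.967, x_land=51.531, impact vy=-8.818
  bounce: vy ← 0.79·8.818 = 6.966
Arc 6: start y=0.000, vy=6.966 → t=1.422, apex=2.476, x_land=56.407, impact vy=-6.966
  bounce: vy ← 0.79·6.966 = 5.503
Arc 7: start y=0.000, vy=5.503 → t=1.123, apex=1.545, x_land=60.260, impact vy=-5.503
  bounce: vy ← 0.79·5.503 = 4.348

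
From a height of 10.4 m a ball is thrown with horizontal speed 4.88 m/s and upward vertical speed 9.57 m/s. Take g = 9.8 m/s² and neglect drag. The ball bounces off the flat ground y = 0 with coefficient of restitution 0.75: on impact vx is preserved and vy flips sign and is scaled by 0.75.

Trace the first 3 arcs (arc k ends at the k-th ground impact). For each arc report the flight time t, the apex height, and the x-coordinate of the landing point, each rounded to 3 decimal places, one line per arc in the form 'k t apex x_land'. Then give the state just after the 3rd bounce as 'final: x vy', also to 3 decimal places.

Arc 1: start y=10.400, vy=9.570 → t=2.730, apex=15.073, x_land=13.324, impact vy=-17.188
  bounce: vy ← 0.75·17.188 = 12.891
Arc 2: start y=0.000, vy=12.891 → t=2.631, apex=8.478, x_land=26.163, impact vy=-12.891
  bounce: vy ← 0.75·12.891 = 9.668
Arc 3: start y=0.000, vy=9.668 → t=1.973, apex=4.769, x_land=35.791, impact vy=-9.668
  bounce: vy ← 0.75·9.668 = 7.251

1 2.730 15.073 13.324
2 2.631 8.478 26.163
3 1.973 4.769 35.791
final: 35.791 7.251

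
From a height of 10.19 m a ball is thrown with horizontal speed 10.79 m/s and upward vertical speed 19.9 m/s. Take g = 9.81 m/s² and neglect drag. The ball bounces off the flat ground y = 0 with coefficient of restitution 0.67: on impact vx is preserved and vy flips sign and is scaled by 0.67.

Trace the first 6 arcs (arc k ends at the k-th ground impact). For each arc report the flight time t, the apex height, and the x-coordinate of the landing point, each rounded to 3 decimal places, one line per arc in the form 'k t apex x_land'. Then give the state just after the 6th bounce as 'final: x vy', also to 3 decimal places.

1 4.517 30.374 48.739
2 3.335 13.635 84.718
3 2.234 6.121 108.825
4 1.497 2.748 124.976
5 1.003 1.233 135.797
6 0.672 0.554 143.048
final: 143.048 2.208

Arc 1: start y=10.190, vy=19.900 → t=4.517, apex=30.374, x_land=48.739, impact vy=-24.412
  bounce: vy ← 0.67·24.412 = 16.356
Arc 2: start y=0.000, vy=16.356 → t=3.335, apex=13.635, x_land=84.718, impact vy=-16.356
  bounce: vy ← 0.67·16.356 = 10.958
Arc 3: start y=0.000, vy=10.958 → t=2.234, apex=6.121, x_land=108.825, impact vy=-10.958
  bounce: vy ← 0.67·10.958 = 7.342
Arc 4: start y=0.000, vy=7.342 → t=1.497, apex=2.748, x_land=124.976, impact vy=-7.342
  bounce: vy ← 0.67·7.342 = 4.919
Arc 5: start y=0.000, vy=4.919 → t=1.003, apex=1.233, x_land=135.797, impact vy=-4.919
  bounce: vy ← 0.67·4.919 = 3.296
Arc 6: start y=0.000, vy=3.296 → t=0.672, apex=0.554, x_land=143.048, impact vy=-3.296
  bounce: vy ← 0.67·3.296 = 2.208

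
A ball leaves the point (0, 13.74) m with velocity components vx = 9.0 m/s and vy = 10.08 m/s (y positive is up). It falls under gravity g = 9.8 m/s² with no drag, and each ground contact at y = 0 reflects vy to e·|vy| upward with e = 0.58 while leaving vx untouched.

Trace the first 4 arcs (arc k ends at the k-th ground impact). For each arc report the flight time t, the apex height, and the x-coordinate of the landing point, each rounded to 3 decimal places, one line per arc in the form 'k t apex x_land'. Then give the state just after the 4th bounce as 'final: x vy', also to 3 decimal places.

1 2.994 18.924 26.944
2 2.280 6.366 47.461
3 1.322 2.142 59.361
4 0.767 0.720 66.262
final: 66.262 2.179

Arc 1: start y=13.740, vy=10.080 → t=2.994, apex=18.924, x_land=26.944, impact vy=-19.259
  bounce: vy ← 0.58·19.259 = 11.170
Arc 2: start y=0.000, vy=11.170 → t=2.280, apex=6.366, x_land=47.461, impact vy=-11.170
  bounce: vy ← 0.58·11.170 = 6.479
Arc 3: start y=0.000, vy=6.479 → t=1.322, apex=2.142, x_land=59.361, impact vy=-6.479
  bounce: vy ← 0.58·6.479 = 3.758
Arc 4: start y=0.000, vy=3.758 → t=0.767, apex=0.720, x_land=66.262, impact vy=-3.758
  bounce: vy ← 0.58·3.758 = 2.179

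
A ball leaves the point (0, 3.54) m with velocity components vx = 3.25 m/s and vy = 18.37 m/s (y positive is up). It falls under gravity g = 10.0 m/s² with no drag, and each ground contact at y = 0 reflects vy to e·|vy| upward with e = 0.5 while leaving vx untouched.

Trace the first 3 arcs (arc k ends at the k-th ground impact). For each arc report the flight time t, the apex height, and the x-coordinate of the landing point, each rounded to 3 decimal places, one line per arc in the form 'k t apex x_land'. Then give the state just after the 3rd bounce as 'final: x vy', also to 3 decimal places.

Arc 1: start y=3.540, vy=18.370 → t=3.858, apex=20.413, x_land=12.537, impact vy=-20.205
  bounce: vy ← 0.5·20.205 = 10.103
Arc 2: start y=0.000, vy=10.103 → t=2.021, apex=5.103, x_land=19.104, impact vy=-10.103
  bounce: vy ← 0.5·10.103 = 5.051
Arc 3: start y=0.000, vy=5.051 → t=1.010, apex=1.276, x_land=22.387, impact vy=-5.051
  bounce: vy ← 0.5·5.051 = 2.526

1 3.858 20.413 12.537
2 2.021 5.103 19.104
3 1.010 1.276 22.387
final: 22.387 2.526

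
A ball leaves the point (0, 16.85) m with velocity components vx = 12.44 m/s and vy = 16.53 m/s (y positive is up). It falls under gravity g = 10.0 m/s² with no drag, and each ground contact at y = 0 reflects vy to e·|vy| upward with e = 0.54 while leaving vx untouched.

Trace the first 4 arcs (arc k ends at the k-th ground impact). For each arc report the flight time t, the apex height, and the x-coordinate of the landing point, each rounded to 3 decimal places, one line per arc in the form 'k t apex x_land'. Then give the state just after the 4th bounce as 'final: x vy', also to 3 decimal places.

Arc 1: start y=16.850, vy=16.530 → t=4.123, apex=30.512, x_land=51.294, impact vy=-24.703
  bounce: vy ← 0.54·24.703 = 13.340
Arc 2: start y=0.000, vy=13.340 → t=2.668, apex=8.897, x_land=84.483, impact vy=-13.340
  bounce: vy ← 0.54·13.340 = 7.203
Arc 3: start y=0.000, vy=7.203 → t=1.441, apex=2.594, x_land=102.405, impact vy=-7.203
  bounce: vy ← 0.54·7.203 = 3.890
Arc 4: start y=0.000, vy=3.890 → t=0.778, apex=0.757, x_land=112.083, impact vy=-3.890
  bounce: vy ← 0.54·3.890 = 2.101

1 4.123 30.512 51.294
2 2.668 8.897 84.483
3 1.441 2.594 102.405
4 0.778 0.757 112.083
final: 112.083 2.101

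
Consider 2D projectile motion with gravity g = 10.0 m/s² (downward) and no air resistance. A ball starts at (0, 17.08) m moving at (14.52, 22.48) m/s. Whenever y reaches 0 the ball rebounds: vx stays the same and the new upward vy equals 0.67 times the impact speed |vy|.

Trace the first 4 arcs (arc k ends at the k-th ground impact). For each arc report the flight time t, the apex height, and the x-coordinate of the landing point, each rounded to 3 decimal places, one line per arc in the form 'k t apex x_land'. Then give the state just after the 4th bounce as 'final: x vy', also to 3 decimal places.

1 5.158 42.348 74.898
2 3.900 19.010 131.522
3 2.613 8.533 169.460
4 1.751 3.831 194.878
final: 194.878 5.864

Arc 1: start y=17.080, vy=22.480 → t=5.158, apex=42.348, x_land=74.898, impact vy=-29.102
  bounce: vy ← 0.67·29.102 = 19.499
Arc 2: start y=0.000, vy=19.499 → t=3.900, apex=19.010, x_land=131.522, impact vy=-19.499
  bounce: vy ← 0.67·19.499 = 13.064
Arc 3: start y=0.000, vy=13.064 → t=2.613, apex=8.533, x_land=169.460, impact vy=-13.064
  bounce: vy ← 0.67·13.064 = 8.753
Arc 4: start y=0.000, vy=8.753 → t=1.751, apex=3.831, x_land=194.878, impact vy=-8.753
  bounce: vy ← 0.67·8.753 = 5.864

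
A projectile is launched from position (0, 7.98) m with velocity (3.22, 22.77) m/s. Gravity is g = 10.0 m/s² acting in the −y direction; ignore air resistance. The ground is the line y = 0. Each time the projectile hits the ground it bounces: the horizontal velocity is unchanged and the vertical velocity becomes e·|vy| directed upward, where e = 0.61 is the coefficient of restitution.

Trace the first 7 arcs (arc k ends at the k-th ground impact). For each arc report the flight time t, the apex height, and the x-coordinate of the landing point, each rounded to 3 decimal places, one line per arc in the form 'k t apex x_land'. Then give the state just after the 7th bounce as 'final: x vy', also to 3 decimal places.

Arc 1: start y=7.980, vy=22.770 → t=4.881, apex=33.904, x_land=15.717, impact vy=-26.040
  bounce: vy ← 0.61·26.040 = 15.884
Arc 2: start y=0.000, vy=15.884 → t=3.177, apex=12.616, x_land=25.946, impact vy=-15.884
  bounce: vy ← 0.61·15.884 = 9.689
Arc 3: start y=0.000, vy=9.689 → t=1.938, apex=4.694, x_land=32.186, impact vy=-9.689
  bounce: vy ← 0.61·9.689 = 5.911
Arc 4: start y=0.000, vy=5.911 → t=1.182, apex=1.747, x_land=35.993, impact vy=-5.911
  bounce: vy ← 0.61·5.911 = 3.605
Arc 5: start y=0.000, vy=3.605 → t=0.721, apex=0.650, x_land=38.315, impact vy=-3.605
  bounce: vy ← 0.61·3.605 = 2.199
Arc 6: start y=0.000, vy=2.199 → t=0.440, apex=0.242, x_land=39.731, impact vy=-2.199
  bounce: vy ← 0.61·2.199 = 1.342
Arc 7: start y=0.000, vy=1.342 → t=0.268, apex=0.090, x_land=40.595, impact vy=-1.342
  bounce: vy ← 0.61·1.342 = 0.818

1 4.881 33.904 15.717
2 3.177 12.616 25.946
3 1.938 4.694 32.186
4 1.182 1.747 35.993
5 0.721 0.650 38.315
6 0.440 0.242 39.731
7 0.268 0.090 40.595
final: 40.595 0.818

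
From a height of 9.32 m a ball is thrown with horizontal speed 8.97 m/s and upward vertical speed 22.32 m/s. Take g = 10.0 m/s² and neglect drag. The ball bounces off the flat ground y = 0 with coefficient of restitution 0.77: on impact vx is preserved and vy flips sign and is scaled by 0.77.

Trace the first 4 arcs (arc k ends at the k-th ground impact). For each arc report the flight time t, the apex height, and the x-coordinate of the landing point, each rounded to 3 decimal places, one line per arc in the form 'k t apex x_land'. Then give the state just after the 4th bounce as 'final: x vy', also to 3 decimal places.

Arc 1: start y=9.320, vy=22.320 → t=4.848, apex=34.229, x_land=43.491, impact vy=-26.165
  bounce: vy ← 0.77·26.165 = 20.147
Arc 2: start y=0.000, vy=20.147 → t=4.029, apex=20.294, x_land=79.634, impact vy=-20.147
  bounce: vy ← 0.77·20.147 = 15.513
Arc 3: start y=0.000, vy=15.513 → t=3.103, apex=12.033, x_land=107.464, impact vy=-15.513
  bounce: vy ← 0.77·15.513 = 11.945
Arc 4: start y=0.000, vy=11.945 → t=2.389, apex=7.134, x_land=128.893, impact vy=-11.945
  bounce: vy ← 0.77·11.945 = 9.198

1 4.848 34.229 43.491
2 4.029 20.294 79.634
3 3.103 12.033 107.464
4 2.389 7.134 128.893
final: 128.893 9.198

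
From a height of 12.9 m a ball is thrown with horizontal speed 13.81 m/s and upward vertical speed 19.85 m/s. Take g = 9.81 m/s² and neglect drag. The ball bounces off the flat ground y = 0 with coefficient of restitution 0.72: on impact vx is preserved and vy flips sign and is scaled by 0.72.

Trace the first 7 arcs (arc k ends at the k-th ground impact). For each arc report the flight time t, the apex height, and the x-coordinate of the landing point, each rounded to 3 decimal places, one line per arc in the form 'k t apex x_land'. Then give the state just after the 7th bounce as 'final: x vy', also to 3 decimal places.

Arc 1: start y=12.900, vy=19.850 → t=4.617, apex=32.983, x_land=63.755, impact vy=-25.439
  bounce: vy ← 0.72·25.439 = 18.316
Arc 2: start y=0.000, vy=18.316 → t=3.734, apex=17.098, x_land=115.323, impact vy=-18.316
  bounce: vy ← 0.72·18.316 = 13.187
Arc 3: start y=0.000, vy=13.187 → t=2.689, apex=8.864, x_land=152.452, impact vy=-13.187
  bounce: vy ← 0.72·13.187 = 9.495
Arc 4: start y=0.000, vy=9.495 → t=1.936, apex=4.595, x_land=179.185, impact vy=-9.495
  bounce: vy ← 0.72·9.495 = 6.836
Arc 5: start y=0.000, vy=6.836 → t=1.394, apex=2.382, x_land=198.432, impact vy=-6.836
  bounce: vy ← 0.72·6.836 = 4.922
Arc 6: start y=0.000, vy=4.922 → t=1.003, apex=1.235, x_land=212.290, impact vy=-4.922
  bounce: vy ← 0.72·4.922 = 3.544
Arc 7: start y=0.000, vy=3.544 → t=0.723, apex=0.640, x_land=222.268, impact vy=-3.544
  bounce: vy ← 0.72·3.544 = 2.552

1 4.617 32.983 63.755
2 3.734 17.098 115.323
3 2.689 8.864 152.452
4 1.936 4.595 179.185
5 1.394 2.382 198.432
6 1.003 1.235 212.290
7 0.723 0.640 222.268
final: 222.268 2.552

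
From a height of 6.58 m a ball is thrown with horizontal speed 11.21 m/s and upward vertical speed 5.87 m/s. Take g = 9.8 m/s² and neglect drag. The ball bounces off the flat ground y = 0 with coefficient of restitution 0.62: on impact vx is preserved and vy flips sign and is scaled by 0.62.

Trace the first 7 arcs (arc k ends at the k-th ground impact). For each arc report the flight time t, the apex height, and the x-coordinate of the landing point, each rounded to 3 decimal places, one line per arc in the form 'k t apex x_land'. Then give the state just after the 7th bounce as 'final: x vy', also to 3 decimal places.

1 1.903 8.338 21.338
2 1.618 3.205 39.470
3 1.003 1.232 50.712
4 0.622 0.474 57.683
5 0.386 0.182 62.004
6 0.239 0.070 64.683
7 0.148 0.027 66.345
final: 66.345 0.450

Arc 1: start y=6.580, vy=5.870 → t=1.903, apex=8.338, x_land=21.338, impact vy=-12.784
  bounce: vy ← 0.62·12.784 = 7.926
Arc 2: start y=0.000, vy=7.926 → t=1.618, apex=3.205, x_land=39.470, impact vy=-7.926
  bounce: vy ← 0.62·7.926 = 4.914
Arc 3: start y=0.000, vy=4.914 → t=1.003, apex=1.232, x_land=50.712, impact vy=-4.914
  bounce: vy ← 0.62·4.914 = 3.047
Arc 4: start y=0.000, vy=3.047 → t=0.622, apex=0.474, x_land=57.683, impact vy=-3.047
  bounce: vy ← 0.62·3.047 = 1.889
Arc 5: start y=0.000, vy=1.889 → t=0.386, apex=0.182, x_land=62.004, impact vy=-1.889
  bounce: vy ← 0.62·1.889 = 1.171
Arc 6: start y=0.000, vy=1.171 → t=0.239, apex=0.070, x_land=64.683, impact vy=-1.171
  bounce: vy ← 0.62·1.171 = 0.726
Arc 7: start y=0.000, vy=0.726 → t=0.148, apex=0.027, x_land=66.345, impact vy=-0.726
  bounce: vy ← 0.62·0.726 = 0.450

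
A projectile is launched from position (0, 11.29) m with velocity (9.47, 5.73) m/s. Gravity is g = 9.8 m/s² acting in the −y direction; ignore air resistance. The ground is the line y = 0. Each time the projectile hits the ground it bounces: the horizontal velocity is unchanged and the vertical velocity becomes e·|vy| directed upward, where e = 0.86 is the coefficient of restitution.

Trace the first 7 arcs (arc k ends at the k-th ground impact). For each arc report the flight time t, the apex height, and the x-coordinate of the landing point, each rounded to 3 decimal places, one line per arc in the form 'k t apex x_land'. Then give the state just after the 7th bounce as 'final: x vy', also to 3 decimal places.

Arc 1: start y=11.290, vy=5.730 → t=2.211, apex=12.965, x_land=20.941, impact vy=-15.941
  bounce: vy ← 0.86·15.941 = 13.709
Arc 2: start y=0.000, vy=13.709 → t=2.798, apex=9.589, x_land=47.437, impact vy=-13.709
  bounce: vy ← 0.86·13.709 = 11.790
Arc 3: start y=0.000, vy=11.790 → t=2.406, apex=7.092, x_land=70.223, impact vy=-11.790
  bounce: vy ← 0.86·11.790 = 10.139
Arc 4: start y=0.000, vy=10.139 → t=2.069, apex=5.245, x_land=89.819, impact vy=-10.139
  bounce: vy ← 0.86·10.139 = 8.720
Arc 5: start y=0.000, vy=8.720 → t=1.780, apex=3.879, x_land=106.671, impact vy=-8.720
  bounce: vy ← 0.86·8.720 = 7.499
Arc 6: start y=0.000, vy=7.499 → t=1.530, apex=2.869, x_land=121.164, impact vy=-7.499
  bounce: vy ← 0.86·7.499 = 6.449
Arc 7: start y=0.000, vy=6.449 → t=1.316, apex=2.122, x_land=133.628, impact vy=-6.449
  bounce: vy ← 0.86·6.449 = 5.546

1 2.211 12.965 20.941
2 2.798 9.589 47.437
3 2.406 7.092 70.223
4 2.069 5.245 89.819
5 1.780 3.879 106.671
6 1.530 2.869 121.164
7 1.316 2.122 133.628
final: 133.628 5.546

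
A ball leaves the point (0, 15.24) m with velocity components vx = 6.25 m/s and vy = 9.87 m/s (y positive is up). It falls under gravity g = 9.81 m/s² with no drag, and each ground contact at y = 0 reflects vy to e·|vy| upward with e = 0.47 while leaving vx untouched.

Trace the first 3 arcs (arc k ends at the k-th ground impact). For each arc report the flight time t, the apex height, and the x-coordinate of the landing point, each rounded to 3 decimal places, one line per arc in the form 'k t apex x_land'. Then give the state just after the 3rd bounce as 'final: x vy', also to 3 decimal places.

1 3.036 20.205 18.973
2 1.908 4.463 30.897
3 0.897 0.986 36.501
final: 36.501 2.067

Arc 1: start y=15.240, vy=9.870 → t=3.036, apex=20.205, x_land=18.973, impact vy=-19.910
  bounce: vy ← 0.47·19.910 = 9.358
Arc 2: start y=0.000, vy=9.358 → t=1.908, apex=4.463, x_land=30.897, impact vy=-9.358
  bounce: vy ← 0.47·9.358 = 4.398
Arc 3: start y=0.000, vy=4.398 → t=0.897, apex=0.986, x_land=36.501, impact vy=-4.398
  bounce: vy ← 0.47·4.398 = 2.067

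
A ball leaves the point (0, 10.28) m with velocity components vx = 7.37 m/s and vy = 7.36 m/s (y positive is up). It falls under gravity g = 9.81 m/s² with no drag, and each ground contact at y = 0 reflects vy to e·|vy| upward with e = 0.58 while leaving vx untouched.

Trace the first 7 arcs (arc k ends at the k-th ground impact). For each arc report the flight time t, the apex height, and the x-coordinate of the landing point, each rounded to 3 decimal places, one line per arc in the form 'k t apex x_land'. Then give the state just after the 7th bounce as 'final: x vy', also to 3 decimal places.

Arc 1: start y=10.280, vy=7.360 → t=2.381, apex=13.041, x_land=17.547, impact vy=-15.996
  bounce: vy ← 0.58·15.996 = 9.278
Arc 2: start y=0.000, vy=9.278 → t=1.891, apex=4.387, x_land=31.486, impact vy=-9.278
  bounce: vy ← 0.58·9.278 = 5.381
Arc 3: start y=0.000, vy=5.381 → t=1.097, apex=1.476, x_land=39.572, impact vy=-5.381
  bounce: vy ← 0.58·5.381 = 3.121
Arc 4: start y=0.000, vy=3.121 → t=0.636, apex=0.496, x_land=44.261, impact vy=-3.121
  bounce: vy ← 0.58·3.121 = 1.810
Arc 5: start y=0.000, vy=1.810 → t=0.369, apex=0.167, x_land=46.981, impact vy=-1.810
  bounce: vy ← 0.58·1.810 = 1.050
Arc 6: start y=0.000, vy=1.050 → t=0.214, apex=0.056, x_land=48.558, impact vy=-1.050
  bounce: vy ← 0.58·1.050 = 0.609
Arc 7: start y=0.000, vy=0.609 → t=0.124, apex=0.019, x_land=49.473, impact vy=-0.609
  bounce: vy ← 0.58·0.609 = 0.353

1 2.381 13.041 17.547
2 1.891 4.387 31.486
3 1.097 1.476 39.572
4 0.636 0.496 44.261
5 0.369 0.167 46.981
6 0.214 0.056 48.558
7 0.124 0.019 49.473
final: 49.473 0.353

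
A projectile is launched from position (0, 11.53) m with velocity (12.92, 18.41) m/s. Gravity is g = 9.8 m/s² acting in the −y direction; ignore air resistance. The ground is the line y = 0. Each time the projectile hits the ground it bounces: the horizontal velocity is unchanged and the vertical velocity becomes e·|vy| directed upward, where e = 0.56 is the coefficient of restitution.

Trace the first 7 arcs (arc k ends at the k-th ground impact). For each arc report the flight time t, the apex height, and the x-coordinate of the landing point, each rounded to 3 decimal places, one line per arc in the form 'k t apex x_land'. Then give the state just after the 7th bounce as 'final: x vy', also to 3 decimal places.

Arc 1: start y=11.530, vy=18.410 → t=4.304, apex=28.822, x_land=55.606, impact vy=-23.768
  bounce: vy ← 0.56·23.768 = 13.310
Arc 2: start y=0.000, vy=13.310 → t=2.716, apex=9.039, x_land=90.701, impact vy=-13.310
  bounce: vy ← 0.56·13.310 = 7.454
Arc 3: start y=0.000, vy=7.454 → t=1.521, apex=2.835, x_land=110.354, impact vy=-7.454
  bounce: vy ← 0.56·7.454 = 4.174
Arc 4: start y=0.000, vy=4.174 → t=0.852, apex=0.889, x_land=121.360, impact vy=-4.174
  bounce: vy ← 0.56·4.174 = 2.337
Arc 5: start y=0.000, vy=2.337 → t=0.477, apex=0.279, x_land=127.523, impact vy=-2.337
  bounce: vy ← 0.56·2.337 = 1.309
Arc 6: start y=0.000, vy=1.309 → t=0.267, apex=0.087, x_land=130.975, impact vy=-1.309
  bounce: vy ← 0.56·1.309 = 0.733
Arc 7: start y=0.000, vy=0.733 → t=0.150, apex=0.027, x_land=132.908, impact vy=-0.733
  bounce: vy ← 0.56·0.733 = 0.410

1 4.304 28.822 55.606
2 2.716 9.039 90.701
3 1.521 2.835 110.354
4 0.852 0.889 121.360
5 0.477 0.279 127.523
6 0.267 0.087 130.975
7 0.150 0.027 132.908
final: 132.908 0.410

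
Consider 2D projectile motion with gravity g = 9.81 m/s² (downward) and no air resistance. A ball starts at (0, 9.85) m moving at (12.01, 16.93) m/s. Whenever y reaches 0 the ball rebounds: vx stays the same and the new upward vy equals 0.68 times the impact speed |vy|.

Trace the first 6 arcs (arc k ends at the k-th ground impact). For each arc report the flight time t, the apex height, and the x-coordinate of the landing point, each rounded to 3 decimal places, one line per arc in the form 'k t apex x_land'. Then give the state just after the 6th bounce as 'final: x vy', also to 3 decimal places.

1 3.959 24.459 47.546
2 3.037 11.310 84.019
3 2.065 5.230 108.822
4 1.404 2.418 125.687
5 0.955 1.118 137.155
6 0.649 0.517 144.954
final: 144.954 2.166

Arc 1: start y=9.850, vy=16.930 → t=3.959, apex=24.459, x_land=47.546, impact vy=-21.906
  bounce: vy ← 0.68·21.906 = 14.896
Arc 2: start y=0.000, vy=14.896 → t=3.037, apex=11.310, x_land=84.019, impact vy=-14.896
  bounce: vy ← 0.68·14.896 = 10.129
Arc 3: start y=0.000, vy=10.129 → t=2.065, apex=5.230, x_land=108.822, impact vy=-10.129
  bounce: vy ← 0.68·10.129 = 6.888
Arc 4: start y=0.000, vy=6.888 → t=1.404, apex=2.418, x_land=125.687, impact vy=-6.888
  bounce: vy ← 0.68·6.888 = 4.684
Arc 5: start y=0.000, vy=4.684 → t=0.955, apex=1.118, x_land=137.155, impact vy=-4.684
  bounce: vy ← 0.68·4.684 = 3.185
Arc 6: start y=0.000, vy=3.185 → t=0.649, apex=0.517, x_land=144.954, impact vy=-3.185
  bounce: vy ← 0.68·3.185 = 2.166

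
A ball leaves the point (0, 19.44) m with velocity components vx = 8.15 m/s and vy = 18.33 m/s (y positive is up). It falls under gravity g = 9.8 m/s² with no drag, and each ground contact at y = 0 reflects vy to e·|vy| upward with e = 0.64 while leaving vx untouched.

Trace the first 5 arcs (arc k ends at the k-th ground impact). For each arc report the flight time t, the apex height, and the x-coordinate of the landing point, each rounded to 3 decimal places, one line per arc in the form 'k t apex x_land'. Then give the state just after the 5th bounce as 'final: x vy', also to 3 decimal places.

Arc 1: start y=19.440, vy=18.330 → t=4.603, apex=36.582, x_land=37.513, impact vy=-26.777
  bounce: vy ← 0.64·26.777 = 17.137
Arc 2: start y=0.000, vy=17.137 → t=3.497, apex=14.984, x_land=66.016, impact vy=-17.137
  bounce: vy ← 0.64·17.137 = 10.968
Arc 3: start y=0.000, vy=10.968 → t=2.238, apex=6.137, x_land=84.259, impact vy=-10.968
  bounce: vy ← 0.64·10.968 = 7.019
Arc 4: start y=0.000, vy=7.019 → t=1.433, apex=2.514, x_land=95.934, impact vy=-7.019
  bounce: vy ← 0.64·7.019 = 4.492
Arc 5: start y=0.000, vy=4.492 → t=0.917, apex=1.030, x_land=103.406, impact vy=-4.492
  bounce: vy ← 0.64·4.492 = 2.875

1 4.603 36.582 37.513
2 3.497 14.984 66.016
3 2.238 6.137 84.259
4 1.433 2.514 95.934
5 0.917 1.030 103.406
final: 103.406 2.875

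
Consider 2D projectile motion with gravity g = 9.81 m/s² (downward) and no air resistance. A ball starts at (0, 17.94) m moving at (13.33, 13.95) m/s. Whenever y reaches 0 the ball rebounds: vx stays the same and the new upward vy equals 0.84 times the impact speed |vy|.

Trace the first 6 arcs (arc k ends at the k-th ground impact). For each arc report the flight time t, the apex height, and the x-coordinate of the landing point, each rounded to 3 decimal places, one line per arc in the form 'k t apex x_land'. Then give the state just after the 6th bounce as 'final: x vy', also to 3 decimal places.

1 3.805 27.859 50.724
2 4.004 19.657 104.094
3 3.363 13.870 148.925
4 2.825 9.787 186.583
5 2.373 6.905 218.216
6 1.993 4.872 244.787
final: 244.787 8.213

Arc 1: start y=17.940, vy=13.950 → t=3.805, apex=27.859, x_land=50.724, impact vy=-23.379
  bounce: vy ← 0.84·23.379 = 19.638
Arc 2: start y=0.000, vy=19.638 → t=4.004, apex=19.657, x_land=104.094, impact vy=-19.638
  bounce: vy ← 0.84·19.638 = 16.496
Arc 3: start y=0.000, vy=16.496 → t=3.363, apex=13.870, x_land=148.925, impact vy=-16.496
  bounce: vy ← 0.84·16.496 = 13.857
Arc 4: start y=0.000, vy=13.857 → t=2.825, apex=9.787, x_land=186.583, impact vy=-13.857
  bounce: vy ← 0.84·13.857 = 11.640
Arc 5: start y=0.000, vy=11.640 → t=2.373, apex=6.905, x_land=218.216, impact vy=-11.640
  bounce: vy ← 0.84·11.640 = 9.777
Arc 6: start y=0.000, vy=9.777 → t=1.993, apex=4.872, x_land=244.787, impact vy=-9.777
  bounce: vy ← 0.84·9.777 = 8.213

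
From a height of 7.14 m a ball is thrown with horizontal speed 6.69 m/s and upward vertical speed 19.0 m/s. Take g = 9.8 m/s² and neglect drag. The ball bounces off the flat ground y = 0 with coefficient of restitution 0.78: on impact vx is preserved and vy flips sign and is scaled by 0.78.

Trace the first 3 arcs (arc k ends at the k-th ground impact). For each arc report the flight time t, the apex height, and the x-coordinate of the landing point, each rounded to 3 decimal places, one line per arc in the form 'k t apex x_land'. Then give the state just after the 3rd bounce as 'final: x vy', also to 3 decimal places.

1 4.223 25.558 28.249
2 3.563 15.550 52.085
3 2.779 9.460 70.676
final: 70.676 10.621

Arc 1: start y=7.140, vy=19.000 → t=4.223, apex=25.558, x_land=28.249, impact vy=-22.382
  bounce: vy ← 0.78·22.382 = 17.458
Arc 2: start y=0.000, vy=17.458 → t=3.563, apex=15.550, x_land=52.085, impact vy=-17.458
  bounce: vy ← 0.78·17.458 = 13.617
Arc 3: start y=0.000, vy=13.617 → t=2.779, apex=9.460, x_land=70.676, impact vy=-13.617
  bounce: vy ← 0.78·13.617 = 10.621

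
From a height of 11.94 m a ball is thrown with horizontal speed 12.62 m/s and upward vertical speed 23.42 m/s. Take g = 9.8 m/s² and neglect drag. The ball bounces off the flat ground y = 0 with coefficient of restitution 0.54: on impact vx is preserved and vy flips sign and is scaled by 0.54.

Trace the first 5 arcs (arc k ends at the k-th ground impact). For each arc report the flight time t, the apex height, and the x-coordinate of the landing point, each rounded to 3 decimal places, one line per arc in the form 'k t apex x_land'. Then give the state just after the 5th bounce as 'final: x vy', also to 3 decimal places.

1 5.244 39.925 66.182
2 3.083 11.642 105.087
3 1.665 3.395 126.096
4 0.899 0.990 137.441
5 0.485 0.289 143.567
final: 143.567 1.284

Arc 1: start y=11.940, vy=23.420 → t=5.244, apex=39.925, x_land=66.182, impact vy=-27.974
  bounce: vy ← 0.54·27.974 = 15.106
Arc 2: start y=0.000, vy=15.106 → t=3.083, apex=11.642, x_land=105.087, impact vy=-15.106
  bounce: vy ← 0.54·15.106 = 8.157
Arc 3: start y=0.000, vy=8.157 → t=1.665, apex=3.395, x_land=126.096, impact vy=-8.157
  bounce: vy ← 0.54·8.157 = 4.405
Arc 4: start y=0.000, vy=4.405 → t=0.899, apex=0.990, x_land=137.441, impact vy=-4.405
  bounce: vy ← 0.54·4.405 = 2.379
Arc 5: start y=0.000, vy=2.379 → t=0.485, apex=0.289, x_land=143.567, impact vy=-2.379
  bounce: vy ← 0.54·2.379 = 1.284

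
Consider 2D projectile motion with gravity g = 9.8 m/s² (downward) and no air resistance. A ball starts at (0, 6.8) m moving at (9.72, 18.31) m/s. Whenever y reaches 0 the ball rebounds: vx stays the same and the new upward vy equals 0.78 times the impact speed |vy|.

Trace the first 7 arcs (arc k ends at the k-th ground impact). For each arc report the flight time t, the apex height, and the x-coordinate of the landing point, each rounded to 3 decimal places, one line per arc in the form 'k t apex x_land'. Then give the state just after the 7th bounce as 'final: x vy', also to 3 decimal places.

1 4.077 23.905 39.630
2 3.446 14.544 73.121
3 2.688 8.848 99.245
4 2.096 5.383 119.621
5 1.635 3.275 135.514
6 1.275 1.993 147.911
7 0.995 1.212 157.581
final: 157.581 3.802

Arc 1: start y=6.800, vy=18.310 → t=4.077, apex=23.905, x_land=39.630, impact vy=-21.646
  bounce: vy ← 0.78·21.646 = 16.884
Arc 2: start y=0.000, vy=16.884 → t=3.446, apex=14.544, x_land=73.121, impact vy=-16.884
  bounce: vy ← 0.78·16.884 = 13.169
Arc 3: start y=0.000, vy=13.169 → t=2.688, apex=8.848, x_land=99.245, impact vy=-13.169
  bounce: vy ← 0.78·13.169 = 10.272
Arc 4: start y=0.000, vy=10.272 → t=2.096, apex=5.383, x_land=119.621, impact vy=-10.272
  bounce: vy ← 0.78·10.272 = 8.012
Arc 5: start y=0.000, vy=8.012 → t=1.635, apex=3.275, x_land=135.514, impact vy=-8.012
  bounce: vy ← 0.78·8.012 = 6.249
Arc 6: start y=0.000, vy=6.249 → t=1.275, apex=1.993, x_land=147.911, impact vy=-6.249
  bounce: vy ← 0.78·6.249 = 4.875
Arc 7: start y=0.000, vy=4.875 → t=0.995, apex=1.212, x_land=157.581, impact vy=-4.875
  bounce: vy ← 0.78·4.875 = 3.802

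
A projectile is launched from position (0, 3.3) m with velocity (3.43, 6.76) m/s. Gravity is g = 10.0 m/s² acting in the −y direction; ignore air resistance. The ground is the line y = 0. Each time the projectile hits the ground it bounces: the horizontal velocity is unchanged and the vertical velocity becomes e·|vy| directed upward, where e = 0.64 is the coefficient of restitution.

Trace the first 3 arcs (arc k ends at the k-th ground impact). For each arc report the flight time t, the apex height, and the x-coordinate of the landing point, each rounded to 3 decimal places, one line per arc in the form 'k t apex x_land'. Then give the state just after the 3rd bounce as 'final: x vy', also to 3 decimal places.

Arc 1: start y=3.300, vy=6.760 → t=1.733, apex=5.585, x_land=5.944, impact vy=-10.569
  bounce: vy ← 0.64·10.569 = 6.764
Arc 2: start y=0.000, vy=6.764 → t=1.353, apex=2.288, x_land=10.584, impact vy=-6.764
  bounce: vy ← 0.64·6.764 = 4.329
Arc 3: start y=0.000, vy=4.329 → t=0.866, apex=0.937, x_land=13.553, impact vy=-4.329
  bounce: vy ← 0.64·4.329 = 2.771

1 1.733 5.585 5.944
2 1.353 2.288 10.584
3 0.866 0.937 13.553
final: 13.553 2.771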